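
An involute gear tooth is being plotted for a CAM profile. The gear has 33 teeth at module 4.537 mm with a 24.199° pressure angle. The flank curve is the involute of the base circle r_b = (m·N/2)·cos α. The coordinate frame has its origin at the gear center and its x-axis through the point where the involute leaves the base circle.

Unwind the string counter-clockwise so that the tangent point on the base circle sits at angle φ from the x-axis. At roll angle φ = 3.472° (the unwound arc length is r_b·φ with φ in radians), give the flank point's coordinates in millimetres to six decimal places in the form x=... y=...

x=68.407558 y=0.005063

pitch radius r_p = m·N/2 = 4.537·33/2 = 74.860500
base radius r_b = r_p·cos α = 74.860500·cos 24.199° = 68.282304
roll angle φ = 3.472° = 0.06059783 rad
x = r_b·(cos φ + φ·sin φ) = 68.282304·(0.99816451 + 0.06059783·0.06056075) = 68.407558
y = r_b·(sin φ − φ·cos φ) = 68.282304·(0.06056075 − 0.06059783·0.99816451) = 0.005063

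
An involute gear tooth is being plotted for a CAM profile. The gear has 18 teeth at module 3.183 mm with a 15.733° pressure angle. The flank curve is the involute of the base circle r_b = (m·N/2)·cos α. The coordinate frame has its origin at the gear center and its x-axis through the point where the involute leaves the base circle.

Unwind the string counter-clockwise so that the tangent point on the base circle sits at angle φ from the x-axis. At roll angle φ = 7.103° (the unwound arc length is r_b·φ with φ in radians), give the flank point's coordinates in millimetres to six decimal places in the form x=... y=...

x=27.784835 y=0.017485

pitch radius r_p = m·N/2 = 3.183·18/2 = 28.647000
base radius r_b = r_p·cos α = 28.647000·cos 15.733° = 27.573761
roll angle φ = 7.103° = 0.12397074 rad
x = r_b·(cos φ + φ·sin φ) = 27.573761·(0.99232546 + 0.12397074·0.12365343) = 27.784835
y = r_b·(sin φ − φ·cos φ) = 27.573761·(0.12365343 − 0.12397074·0.99232546) = 0.017485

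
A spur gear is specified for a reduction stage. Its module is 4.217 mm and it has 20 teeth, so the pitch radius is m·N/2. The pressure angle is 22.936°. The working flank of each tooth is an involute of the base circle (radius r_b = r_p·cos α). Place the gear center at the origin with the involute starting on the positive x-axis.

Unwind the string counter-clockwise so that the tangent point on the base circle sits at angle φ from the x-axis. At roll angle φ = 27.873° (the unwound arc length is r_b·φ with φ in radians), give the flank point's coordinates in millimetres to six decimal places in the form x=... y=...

x=43.163180 y=1.455407

pitch radius r_p = m·N/2 = 4.217·20/2 = 42.170000
base radius r_b = r_p·cos α = 42.170000·cos 22.936° = 38.836071
roll angle φ = 27.873° = 0.48647562 rad
x = r_b·(cos φ + φ·sin φ) = 38.836071·(0.88398604 + 0.48647562·0.46751330) = 43.163180
y = r_b·(sin φ − φ·cos φ) = 38.836071·(0.46751330 − 0.48647562·0.88398604) = 1.455407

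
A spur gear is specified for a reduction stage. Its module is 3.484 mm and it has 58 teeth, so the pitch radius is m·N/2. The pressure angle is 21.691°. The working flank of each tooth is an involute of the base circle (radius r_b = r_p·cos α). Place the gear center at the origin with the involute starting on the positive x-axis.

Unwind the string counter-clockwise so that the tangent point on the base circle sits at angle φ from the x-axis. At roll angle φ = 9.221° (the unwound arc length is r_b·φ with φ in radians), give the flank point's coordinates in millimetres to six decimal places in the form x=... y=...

pitch radius r_p = m·N/2 = 3.484·58/2 = 101.036000
base radius r_b = r_p·cos α = 101.036000·cos 21.691° = 93.881705
roll angle φ = 9.221° = 0.16093681 rad
x = r_b·(cos φ + φ·sin φ) = 93.881705·(0.98707760 + 0.16093681·0.16024298) = 95.089643
y = r_b·(sin φ − φ·cos φ) = 93.881705·(0.16024298 − 0.16093681·0.98707760) = 0.130107

x=95.089643 y=0.130107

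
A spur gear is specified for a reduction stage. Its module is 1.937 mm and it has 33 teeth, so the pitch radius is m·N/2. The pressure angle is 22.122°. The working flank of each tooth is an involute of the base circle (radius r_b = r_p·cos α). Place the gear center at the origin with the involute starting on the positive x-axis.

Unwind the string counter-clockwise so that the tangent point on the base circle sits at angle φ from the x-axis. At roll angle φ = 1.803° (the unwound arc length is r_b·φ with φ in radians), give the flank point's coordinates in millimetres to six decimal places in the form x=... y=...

pitch radius r_p = m·N/2 = 1.937·33/2 = 31.960500
base radius r_b = r_p·cos α = 31.960500·cos 22.122° = 29.607699
roll angle φ = 1.803° = 0.03146829 rad
x = r_b·(cos φ + φ·sin φ) = 29.607699·(0.99950491 + 0.03146829·0.03146309) = 29.622355
y = r_b·(sin φ − φ·cos φ) = 29.607699·(0.03146309 − 0.03146829·0.99950491) = 0.000308

x=29.622355 y=0.000308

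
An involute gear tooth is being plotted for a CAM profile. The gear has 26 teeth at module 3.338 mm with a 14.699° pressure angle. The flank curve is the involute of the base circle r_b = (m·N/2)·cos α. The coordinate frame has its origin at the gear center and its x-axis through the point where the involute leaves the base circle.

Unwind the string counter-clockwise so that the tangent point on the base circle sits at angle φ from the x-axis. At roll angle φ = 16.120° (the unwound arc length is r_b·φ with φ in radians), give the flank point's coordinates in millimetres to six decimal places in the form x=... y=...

x=43.602322 y=0.309131

pitch radius r_p = m·N/2 = 3.338·26/2 = 43.394000
base radius r_b = r_p·cos α = 43.394000·cos 14.699° = 41.973809
roll angle φ = 16.120° = 0.28134708 rad
x = r_b·(cos φ + φ·sin φ) = 41.973809·(0.96068229 + 0.28134708·0.27765001) = 43.602322
y = r_b·(sin φ − φ·cos φ) = 41.973809·(0.27765001 − 0.28134708·0.96068229) = 0.309131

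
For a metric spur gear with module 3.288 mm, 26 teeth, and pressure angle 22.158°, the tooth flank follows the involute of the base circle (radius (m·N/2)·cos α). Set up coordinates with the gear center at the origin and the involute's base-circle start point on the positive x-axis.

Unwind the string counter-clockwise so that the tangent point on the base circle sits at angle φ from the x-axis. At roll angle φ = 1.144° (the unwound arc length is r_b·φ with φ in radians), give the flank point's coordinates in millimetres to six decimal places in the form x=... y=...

pitch radius r_p = m·N/2 = 3.288·26/2 = 42.744000
base radius r_b = r_p·cos α = 42.744000·cos 22.158° = 39.587241
roll angle φ = 1.144° = 0.01996657 rad
x = r_b·(cos φ + φ·sin φ) = 39.587241·(0.99980067 + 0.01996657·0.01996524) = 39.595131
y = r_b·(sin φ − φ·cos φ) = 39.587241·(0.01996524 − 0.01996657·0.99980067) = 0.000105

x=39.595131 y=0.000105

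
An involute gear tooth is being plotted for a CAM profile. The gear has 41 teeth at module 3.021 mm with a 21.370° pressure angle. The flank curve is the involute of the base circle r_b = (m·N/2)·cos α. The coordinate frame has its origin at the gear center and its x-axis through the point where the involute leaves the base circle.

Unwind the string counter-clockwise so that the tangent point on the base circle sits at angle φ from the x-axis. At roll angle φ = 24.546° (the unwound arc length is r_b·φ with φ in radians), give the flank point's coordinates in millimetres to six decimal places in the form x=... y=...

pitch radius r_p = m·N/2 = 3.021·41/2 = 61.930500
base radius r_b = r_p·cos α = 61.930500·cos 21.370° = 57.672576
roll angle φ = 24.546° = 0.42840852 rad
x = r_b·(cos φ + φ·sin φ) = 57.672576·(0.90962804 + 0.42840852·0.41542367) = 62.724641
y = r_b·(sin φ − φ·cos φ) = 57.672576·(0.41542367 − 0.42840852·0.90962804) = 1.483989

x=62.724641 y=1.483989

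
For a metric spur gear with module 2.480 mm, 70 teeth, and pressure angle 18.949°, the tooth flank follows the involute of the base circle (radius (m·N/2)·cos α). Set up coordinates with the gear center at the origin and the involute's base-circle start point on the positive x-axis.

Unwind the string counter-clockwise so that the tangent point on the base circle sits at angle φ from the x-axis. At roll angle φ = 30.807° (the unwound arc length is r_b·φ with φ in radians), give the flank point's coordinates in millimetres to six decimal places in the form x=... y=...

pitch radius r_p = m·N/2 = 2.480·70/2 = 86.800000
base radius r_b = r_p·cos α = 86.800000·cos 18.949° = 82.096134
roll angle φ = 30.807° = 0.53768358 rad
x = r_b·(cos φ + φ·sin φ) = 82.096134·(0.85889733 + 0.53768358·0.51214780) = 93.119247
y = r_b·(sin φ − φ·cos φ) = 82.096134·(0.51214780 − 0.53768358·0.85889733) = 4.132129

x=93.119247 y=4.132129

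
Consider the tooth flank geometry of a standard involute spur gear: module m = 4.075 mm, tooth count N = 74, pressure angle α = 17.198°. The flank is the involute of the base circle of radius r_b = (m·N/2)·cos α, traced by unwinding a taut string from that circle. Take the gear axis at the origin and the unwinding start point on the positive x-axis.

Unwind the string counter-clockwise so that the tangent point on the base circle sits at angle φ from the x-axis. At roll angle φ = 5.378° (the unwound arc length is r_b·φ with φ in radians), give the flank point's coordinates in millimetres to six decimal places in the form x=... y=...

pitch radius r_p = m·N/2 = 4.075·74/2 = 150.775000
base radius r_b = r_p·cos α = 150.775000·cos 17.198° = 144.033651
roll angle φ = 5.378° = 0.09386381 rad
x = r_b·(cos φ + φ·sin φ) = 144.033651·(0.99559803 + 0.09386381·0.09372604) = 144.666752
y = r_b·(sin φ − φ·cos φ) = 144.033651·(0.09372604 − 0.09386381·0.99559803) = 0.039669

x=144.666752 y=0.039669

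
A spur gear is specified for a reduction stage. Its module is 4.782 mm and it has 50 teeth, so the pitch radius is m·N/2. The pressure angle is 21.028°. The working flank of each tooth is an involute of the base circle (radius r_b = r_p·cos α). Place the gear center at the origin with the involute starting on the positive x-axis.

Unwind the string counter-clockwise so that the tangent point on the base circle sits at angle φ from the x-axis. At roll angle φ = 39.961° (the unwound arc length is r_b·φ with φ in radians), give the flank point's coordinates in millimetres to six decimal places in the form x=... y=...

x=135.516631 y=12.016140

pitch radius r_p = m·N/2 = 4.782·50/2 = 119.550000
base radius r_b = r_p·cos α = 119.550000·cos 21.028° = 111.588590
roll angle φ = 39.961° = 0.69745102 rad
x = r_b·(cos φ + φ·sin φ) = 111.588590·(0.76648180 + 0.69745102·0.64226603) = 135.516631
y = r_b·(sin φ − φ·cos φ) = 111.588590·(0.64226603 − 0.69745102·0.76648180) = 12.016140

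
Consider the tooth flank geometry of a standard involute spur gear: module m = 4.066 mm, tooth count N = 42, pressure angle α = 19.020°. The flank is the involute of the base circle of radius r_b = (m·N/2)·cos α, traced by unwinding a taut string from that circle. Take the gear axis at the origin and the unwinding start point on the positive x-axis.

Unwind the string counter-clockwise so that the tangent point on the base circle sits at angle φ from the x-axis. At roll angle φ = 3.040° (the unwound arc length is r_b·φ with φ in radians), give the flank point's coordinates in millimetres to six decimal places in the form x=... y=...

x=80.837886 y=0.004018

pitch radius r_p = m·N/2 = 4.066·42/2 = 85.386000
base radius r_b = r_p·cos α = 85.386000·cos 19.020° = 80.724341
roll angle φ = 3.040° = 0.05305801 rad
x = r_b·(cos φ + φ·sin φ) = 80.724341·(0.99859275 + 0.05305801·0.05303312) = 80.837886
y = r_b·(sin φ − φ·cos φ) = 80.724341·(0.05303312 − 0.05305801·0.99859275) = 0.004018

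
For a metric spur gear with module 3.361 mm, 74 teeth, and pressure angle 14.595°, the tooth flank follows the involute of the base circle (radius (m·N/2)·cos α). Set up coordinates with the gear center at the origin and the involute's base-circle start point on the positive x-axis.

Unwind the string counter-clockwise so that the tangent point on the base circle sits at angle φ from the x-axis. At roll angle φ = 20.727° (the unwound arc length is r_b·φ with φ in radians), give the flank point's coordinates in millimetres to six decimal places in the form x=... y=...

x=127.962878 y=1.874352

pitch radius r_p = m·N/2 = 3.361·74/2 = 124.357000
base radius r_b = r_p·cos α = 124.357000·cos 14.595° = 120.344144
roll angle φ = 20.727° = 0.36175439 rad
x = r_b·(cos φ + φ·sin φ) = 120.344144·(0.93527736 + 0.36175439·0.35391562) = 127.962878
y = r_b·(sin φ − φ·cos φ) = 120.344144·(0.35391562 − 0.36175439·0.93527736) = 1.874352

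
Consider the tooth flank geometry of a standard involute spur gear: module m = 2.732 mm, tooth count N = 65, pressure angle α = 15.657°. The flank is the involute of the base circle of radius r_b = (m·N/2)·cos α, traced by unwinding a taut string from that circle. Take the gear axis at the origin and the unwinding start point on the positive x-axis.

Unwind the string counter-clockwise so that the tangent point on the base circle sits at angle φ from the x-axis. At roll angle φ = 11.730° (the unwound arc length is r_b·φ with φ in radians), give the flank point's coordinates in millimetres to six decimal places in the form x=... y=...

pitch radius r_p = m·N/2 = 2.732·65/2 = 88.790000
base radius r_b = r_p·cos α = 88.790000·cos 15.657° = 85.495408
roll angle φ = 11.730° = 0.20472712 rad
x = r_b·(cos φ + φ·sin φ) = 85.495408·(0.97911650 + 0.20472712·0.20329999) = 87.268370
y = r_b·(sin φ − φ·cos φ) = 85.495408·(0.20329999 − 0.20472712·0.97911650) = 0.243515

x=87.268370 y=0.243515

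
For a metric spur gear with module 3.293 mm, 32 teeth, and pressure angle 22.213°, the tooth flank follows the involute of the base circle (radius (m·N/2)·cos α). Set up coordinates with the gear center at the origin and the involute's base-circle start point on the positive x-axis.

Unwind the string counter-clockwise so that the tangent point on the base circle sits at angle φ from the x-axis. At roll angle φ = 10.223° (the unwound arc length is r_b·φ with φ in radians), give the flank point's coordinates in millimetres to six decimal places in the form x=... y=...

pitch radius r_p = m·N/2 = 3.293·32/2 = 52.688000
base radius r_b = r_p·cos α = 52.688000·cos 22.213° = 48.777751
roll angle φ = 10.223° = 0.17842501 rad
x = r_b·(cos φ + φ·sin φ) = 48.777751·(0.98412444 + 0.17842501·0.17747981) = 49.548014
y = r_b·(sin φ − φ·cos φ) = 48.777751·(0.17747981 − 0.17842501·0.98412444) = 0.092063

x=49.548014 y=0.092063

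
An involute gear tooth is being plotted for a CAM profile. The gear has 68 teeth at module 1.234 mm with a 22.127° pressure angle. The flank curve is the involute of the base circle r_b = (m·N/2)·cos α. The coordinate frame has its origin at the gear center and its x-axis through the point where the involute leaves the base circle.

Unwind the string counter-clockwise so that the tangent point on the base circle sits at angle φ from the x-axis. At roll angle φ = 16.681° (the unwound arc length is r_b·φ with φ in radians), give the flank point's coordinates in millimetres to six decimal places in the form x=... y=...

pitch radius r_p = m·N/2 = 1.234·68/2 = 41.956000
base radius r_b = r_p·cos α = 41.956000·cos 22.127° = 38.865992
roll angle φ = 16.681° = 0.29113837 rad
x = r_b·(cos φ + φ·sin φ) = 38.865992·(0.95791773 + 0.29113837·0.28704288) = 40.478423
y = r_b·(sin φ − φ·cos φ) = 38.865992·(0.28704288 − 0.29113837·0.95791773) = 0.317001

x=40.478423 y=0.317001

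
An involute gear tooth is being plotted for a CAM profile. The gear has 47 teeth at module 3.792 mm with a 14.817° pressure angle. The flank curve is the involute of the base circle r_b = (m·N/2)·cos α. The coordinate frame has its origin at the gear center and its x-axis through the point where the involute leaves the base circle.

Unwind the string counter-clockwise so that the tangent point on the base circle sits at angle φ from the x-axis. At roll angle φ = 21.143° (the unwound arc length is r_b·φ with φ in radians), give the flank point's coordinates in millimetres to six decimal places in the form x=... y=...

x=91.816163 y=1.423425

pitch radius r_p = m·N/2 = 3.792·47/2 = 89.112000
base radius r_b = r_p·cos α = 89.112000·cos 14.817° = 86.148808
roll angle φ = 21.143° = 0.36901496 rad
x = r_b·(cos φ + φ·sin φ) = 86.148808·(0.93268310 + 0.36901496·0.36069688) = 91.816163
y = r_b·(sin φ − φ·cos φ) = 86.148808·(0.36069688 − 0.36901496·0.93268310) = 1.423425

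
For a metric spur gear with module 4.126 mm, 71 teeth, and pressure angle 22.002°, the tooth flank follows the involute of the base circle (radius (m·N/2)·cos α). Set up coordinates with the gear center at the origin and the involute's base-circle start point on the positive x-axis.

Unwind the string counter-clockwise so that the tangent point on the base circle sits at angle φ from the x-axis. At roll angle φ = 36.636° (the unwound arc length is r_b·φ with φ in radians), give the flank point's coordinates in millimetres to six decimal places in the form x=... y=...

pitch radius r_p = m·N/2 = 4.126·71/2 = 146.473000
base radius r_b = r_p·cos α = 146.473000·cos 22.002° = 135.805485
roll angle φ = 36.636° = 0.63941882 rad
x = r_b·(cos φ + φ·sin φ) = 135.805485·(0.80244270 + 0.63941882·0.59672918) = 160.794044
y = r_b·(sin φ − φ·cos φ) = 135.805485·(0.59672918 − 0.63941882·0.80244270) = 11.357714

x=160.794044 y=11.357714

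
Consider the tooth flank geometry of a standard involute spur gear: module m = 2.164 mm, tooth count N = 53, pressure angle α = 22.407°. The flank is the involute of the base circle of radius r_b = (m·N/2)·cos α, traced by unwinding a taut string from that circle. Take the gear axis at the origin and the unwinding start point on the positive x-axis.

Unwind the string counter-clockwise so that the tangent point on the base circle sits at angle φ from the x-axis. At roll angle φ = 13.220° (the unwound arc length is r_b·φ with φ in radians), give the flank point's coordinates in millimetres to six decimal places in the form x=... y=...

pitch radius r_p = m·N/2 = 2.164·53/2 = 57.346000
base radius r_b = r_p·cos α = 57.346000·cos 22.407° = 53.016347
roll angle φ = 13.220° = 0.23073253 rad
x = r_b·(cos φ + φ·sin φ) = 53.016347·(0.97349913 + 0.23073253·0.22869070) = 54.408848
y = r_b·(sin φ − φ·cos φ) = 53.016347·(0.22869070 − 0.23073253·0.97349913) = 0.215924

x=54.408848 y=0.215924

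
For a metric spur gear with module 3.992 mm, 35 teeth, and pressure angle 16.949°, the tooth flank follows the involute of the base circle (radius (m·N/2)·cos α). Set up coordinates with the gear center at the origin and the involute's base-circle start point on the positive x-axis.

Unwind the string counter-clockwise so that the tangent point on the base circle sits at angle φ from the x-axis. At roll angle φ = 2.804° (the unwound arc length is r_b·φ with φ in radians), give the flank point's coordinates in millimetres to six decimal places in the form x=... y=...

x=66.905581 y=0.002610

pitch radius r_p = m·N/2 = 3.992·35/2 = 69.860000
base radius r_b = r_p·cos α = 69.860000·cos 16.949° = 66.825605
roll angle φ = 2.804° = 0.04893903 rad
x = r_b·(cos φ + φ·sin φ) = 66.825605·(0.99880272 + 0.04893903·0.04891950) = 66.905581
y = r_b·(sin φ − φ·cos φ) = 66.825605·(0.04891950 − 0.04893903·0.99880272) = 0.002610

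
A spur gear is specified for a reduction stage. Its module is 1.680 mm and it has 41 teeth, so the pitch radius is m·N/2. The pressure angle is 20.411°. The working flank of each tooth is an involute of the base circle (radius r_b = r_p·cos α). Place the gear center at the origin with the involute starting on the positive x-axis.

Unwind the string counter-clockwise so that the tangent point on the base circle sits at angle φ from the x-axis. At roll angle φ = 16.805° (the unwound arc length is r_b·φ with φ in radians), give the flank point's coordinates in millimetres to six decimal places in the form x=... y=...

x=33.636336 y=0.269146

pitch radius r_p = m·N/2 = 1.680·41/2 = 34.440000
base radius r_b = r_p·cos α = 34.440000·cos 20.411° = 32.277686
roll angle φ = 16.805° = 0.29330258 rad
x = r_b·(cos φ + φ·sin φ) = 32.277686·(0.95729427 + 0.29330258·0.28911534) = 33.636336
y = r_b·(sin φ − φ·cos φ) = 32.277686·(0.28911534 − 0.29330258·0.95729427) = 0.269146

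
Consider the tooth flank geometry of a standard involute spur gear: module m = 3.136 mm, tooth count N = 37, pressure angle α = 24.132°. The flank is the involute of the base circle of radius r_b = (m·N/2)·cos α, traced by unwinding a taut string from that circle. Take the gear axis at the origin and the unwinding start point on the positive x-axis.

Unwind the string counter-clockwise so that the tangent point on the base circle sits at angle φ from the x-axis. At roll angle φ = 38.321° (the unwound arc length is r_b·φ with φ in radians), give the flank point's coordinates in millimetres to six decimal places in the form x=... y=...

x=63.496081 y=5.047767

pitch radius r_p = m·N/2 = 3.136·37/2 = 58.016000
base radius r_b = r_p·cos α = 58.016000·cos 24.132° = 52.945749
roll angle φ = 38.321° = 0.66882762 rad
x = r_b·(cos φ + φ·sin φ) = 52.945749·(0.78454916 + 0.66882762·0.62006663) = 63.496081
y = r_b·(sin φ − φ·cos φ) = 52.945749·(0.62006663 − 0.66882762·0.78454916) = 5.047767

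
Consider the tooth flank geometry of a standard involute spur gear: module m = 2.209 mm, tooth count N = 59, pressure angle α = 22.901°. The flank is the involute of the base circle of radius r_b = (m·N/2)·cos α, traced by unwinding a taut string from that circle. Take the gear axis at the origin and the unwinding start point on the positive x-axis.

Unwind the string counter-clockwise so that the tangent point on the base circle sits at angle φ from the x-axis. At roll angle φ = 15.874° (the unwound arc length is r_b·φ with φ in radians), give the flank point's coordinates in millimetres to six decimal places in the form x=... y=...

pitch radius r_p = m·N/2 = 2.209·59/2 = 65.165500
base radius r_b = r_p·cos α = 65.165500·cos 22.901° = 60.029065
roll angle φ = 15.874° = 0.27705357 rad
x = r_b·(cos φ + φ·sin φ) = 60.029065·(0.96186553 + 0.27705357·0.27352277) = 62.288918
y = r_b·(sin φ − φ·cos φ) = 60.029065·(0.27352277 − 0.27705357·0.96186553) = 0.422274

x=62.288918 y=0.422274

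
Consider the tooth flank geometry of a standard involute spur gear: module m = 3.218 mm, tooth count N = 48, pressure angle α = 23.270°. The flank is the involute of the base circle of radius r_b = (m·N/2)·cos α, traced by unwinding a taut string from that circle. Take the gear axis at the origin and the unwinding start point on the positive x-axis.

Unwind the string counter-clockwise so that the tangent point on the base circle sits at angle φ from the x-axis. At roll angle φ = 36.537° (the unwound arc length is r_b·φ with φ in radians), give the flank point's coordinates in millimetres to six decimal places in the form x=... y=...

x=83.941458 y=5.887000

pitch radius r_p = m·N/2 = 3.218·48/2 = 77.232000
base radius r_b = r_p·cos α = 77.232000·cos 23.270° = 70.949436
roll angle φ = 36.537° = 0.63769095 rad
x = r_b·(cos φ + φ·sin φ) = 70.949436·(0.80347257 + 0.63769095·0.59534177) = 83.941458
y = r_b·(sin φ − φ·cos φ) = 70.949436·(0.59534177 − 0.63769095·0.80347257) = 5.887000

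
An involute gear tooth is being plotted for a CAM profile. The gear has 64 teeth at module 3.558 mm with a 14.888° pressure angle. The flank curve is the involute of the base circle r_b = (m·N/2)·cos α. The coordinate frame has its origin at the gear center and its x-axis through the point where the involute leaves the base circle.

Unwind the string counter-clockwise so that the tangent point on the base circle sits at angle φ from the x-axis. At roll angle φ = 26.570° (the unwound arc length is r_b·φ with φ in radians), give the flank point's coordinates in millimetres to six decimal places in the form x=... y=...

pitch radius r_p = m·N/2 = 3.558·64/2 = 113.856000
base radius r_b = r_p·cos α = 113.856000·cos 14.888° = 110.033844
roll angle φ = 26.570° = 0.46373398 rad
x = r_b·(cos φ + φ·sin φ) = 110.033844·(0.89438856 + 0.46373398·0.44729085) = 121.236668
y = r_b·(sin φ − φ·cos φ) = 110.033844·(0.44729085 − 0.46373398·0.89438856) = 3.579674

x=121.236668 y=3.579674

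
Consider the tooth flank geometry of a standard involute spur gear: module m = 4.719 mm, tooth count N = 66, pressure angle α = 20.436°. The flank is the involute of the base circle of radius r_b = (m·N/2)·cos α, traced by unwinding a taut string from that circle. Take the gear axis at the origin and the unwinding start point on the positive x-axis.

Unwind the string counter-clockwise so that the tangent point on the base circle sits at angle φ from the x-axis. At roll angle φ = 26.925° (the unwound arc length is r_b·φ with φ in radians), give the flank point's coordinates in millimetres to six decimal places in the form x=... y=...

x=161.159988 y=4.937299

pitch radius r_p = m·N/2 = 4.719·66/2 = 155.727000
base radius r_b = r_p·cos α = 155.727000·cos 20.436° = 145.925977
roll angle φ = 26.925° = 0.46992990 rad
x = r_b·(cos φ + φ·sin φ) = 145.925977·(0.89160003 + 0.46992990·0.45282379) = 161.159988
y = r_b·(sin φ − φ·cos φ) = 145.925977·(0.45282379 − 0.46992990·0.89160003) = 4.937299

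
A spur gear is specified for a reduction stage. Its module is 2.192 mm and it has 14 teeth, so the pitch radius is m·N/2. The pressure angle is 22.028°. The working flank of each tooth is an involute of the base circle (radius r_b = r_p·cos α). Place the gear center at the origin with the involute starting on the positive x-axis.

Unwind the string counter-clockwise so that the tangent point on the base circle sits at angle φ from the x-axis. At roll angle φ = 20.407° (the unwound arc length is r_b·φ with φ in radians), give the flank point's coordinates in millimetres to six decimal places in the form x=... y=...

x=15.097685 y=0.211518

pitch radius r_p = m·N/2 = 2.192·14/2 = 15.344000
base radius r_b = r_p·cos α = 15.344000·cos 22.028° = 14.223898
roll angle φ = 20.407° = 0.35616934 rad
x = r_b·(cos φ + φ·sin φ) = 14.223898·(0.93723940 + 0.35616934·0.34868656) = 15.097685
y = r_b·(sin φ − φ·cos φ) = 14.223898·(0.34868656 − 0.35616934·0.93723940) = 0.211518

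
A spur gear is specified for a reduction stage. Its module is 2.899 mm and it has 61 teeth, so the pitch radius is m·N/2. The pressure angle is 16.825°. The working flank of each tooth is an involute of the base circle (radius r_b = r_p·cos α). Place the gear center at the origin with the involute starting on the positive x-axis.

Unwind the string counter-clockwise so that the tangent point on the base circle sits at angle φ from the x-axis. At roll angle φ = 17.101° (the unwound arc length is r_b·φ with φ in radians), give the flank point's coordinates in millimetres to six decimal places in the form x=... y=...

x=88.320786 y=0.743446

pitch radius r_p = m·N/2 = 2.899·61/2 = 88.419500
base radius r_b = r_p·cos α = 88.419500·cos 16.825° = 84.634552
roll angle φ = 17.101° = 0.29846876 rad
x = r_b·(cos φ + φ·sin φ) = 84.634552·(0.95578788 + 0.29846876·0.29405701) = 88.320786
y = r_b·(sin φ − φ·cos φ) = 84.634552·(0.29405701 − 0.29846876·0.95578788) = 0.743446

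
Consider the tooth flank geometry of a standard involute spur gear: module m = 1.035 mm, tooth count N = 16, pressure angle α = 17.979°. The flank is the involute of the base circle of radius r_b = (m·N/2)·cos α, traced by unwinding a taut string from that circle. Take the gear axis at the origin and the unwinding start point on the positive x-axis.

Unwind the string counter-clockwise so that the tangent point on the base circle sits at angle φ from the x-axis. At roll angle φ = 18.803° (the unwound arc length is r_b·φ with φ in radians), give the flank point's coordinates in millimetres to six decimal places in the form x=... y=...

x=8.288434 y=0.091790

pitch radius r_p = m·N/2 = 1.035·16/2 = 8.280000
base radius r_b = r_p·cos α = 8.280000·cos 17.979° = 7.875685
roll angle φ = 18.803° = 0.32817426 rad
x = r_b·(cos φ + φ·sin φ) = 7.875685·(0.94663239 + 0.32817426·0.32231526) = 8.288434
y = r_b·(sin φ − φ·cos φ) = 7.875685·(0.32231526 − 0.32817426·0.94663239) = 0.091790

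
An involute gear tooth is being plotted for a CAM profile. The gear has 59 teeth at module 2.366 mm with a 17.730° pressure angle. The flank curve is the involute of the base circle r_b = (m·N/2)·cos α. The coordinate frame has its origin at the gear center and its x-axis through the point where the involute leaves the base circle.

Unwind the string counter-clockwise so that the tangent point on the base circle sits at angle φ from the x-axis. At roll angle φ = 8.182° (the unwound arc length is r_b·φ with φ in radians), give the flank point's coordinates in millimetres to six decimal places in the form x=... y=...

pitch radius r_p = m·N/2 = 2.366·59/2 = 69.797000
base radius r_b = r_p·cos α = 69.797000·cos 17.730° = 66.481793
roll angle φ = 8.182° = 0.14280284 rad
x = r_b·(cos φ + φ·sin φ) = 66.481793·(0.98982099 + 0.14280284·0.14231798) = 67.156211
y = r_b·(sin φ − φ·cos φ) = 66.481793·(0.14231798 − 0.14280284·0.98982099) = 0.064403

x=67.156211 y=0.064403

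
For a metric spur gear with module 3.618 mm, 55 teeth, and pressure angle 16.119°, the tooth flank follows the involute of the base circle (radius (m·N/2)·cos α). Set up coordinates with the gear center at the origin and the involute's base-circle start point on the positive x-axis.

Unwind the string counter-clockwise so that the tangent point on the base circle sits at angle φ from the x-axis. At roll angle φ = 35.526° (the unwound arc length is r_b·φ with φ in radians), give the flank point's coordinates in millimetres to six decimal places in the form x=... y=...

x=112.228805 y=7.307074

pitch radius r_p = m·N/2 = 3.618·55/2 = 99.495000
base radius r_b = r_p·cos α = 99.495000·cos 16.119° = 95.583567
roll angle φ = 35.526° = 0.62004567 rad
x = r_b·(cos φ + φ·sin φ) = 95.583567·(0.81385192 + 0.62004567·0.58107233) = 112.228805
y = r_b·(sin φ − φ·cos φ) = 95.583567·(0.58107233 − 0.62004567·0.81385192) = 7.307074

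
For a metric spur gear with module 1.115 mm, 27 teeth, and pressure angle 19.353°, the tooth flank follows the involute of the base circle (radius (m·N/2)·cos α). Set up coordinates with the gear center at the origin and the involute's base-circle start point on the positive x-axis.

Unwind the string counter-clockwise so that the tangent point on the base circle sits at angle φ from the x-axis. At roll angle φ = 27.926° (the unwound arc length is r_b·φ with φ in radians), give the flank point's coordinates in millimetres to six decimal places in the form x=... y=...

x=15.789989 y=0.535221

pitch radius r_p = m·N/2 = 1.115·27/2 = 15.052500
base radius r_b = r_p·cos α = 15.052500·cos 19.353° = 14.201956
roll angle φ = 27.926° = 0.48740065 rad
x = r_b·(cos φ + φ·sin φ) = 14.201956·(0.88355320 + 0.48740065·0.46833081) = 15.789989
y = r_b·(sin φ − φ·cos φ) = 14.201956·(0.46833081 − 0.48740065·0.88355320) = 0.535221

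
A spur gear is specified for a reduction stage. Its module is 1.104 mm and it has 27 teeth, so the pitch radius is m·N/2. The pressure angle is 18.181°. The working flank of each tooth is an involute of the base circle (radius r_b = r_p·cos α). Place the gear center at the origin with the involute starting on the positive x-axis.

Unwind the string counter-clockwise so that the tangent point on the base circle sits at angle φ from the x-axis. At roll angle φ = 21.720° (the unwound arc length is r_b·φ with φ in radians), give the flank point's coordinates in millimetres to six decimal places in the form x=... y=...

pitch radius r_p = m·N/2 = 1.104·27/2 = 14.904000
base radius r_b = r_p·cos α = 14.904000·cos 18.181° = 14.159926
roll angle φ = 21.720° = 0.37908551 rad
x = r_b·(cos φ + φ·sin φ) = 14.159926·(0.92900345 + 0.37908551·0.37007106) = 15.141096
y = r_b·(sin φ − φ·cos φ) = 14.159926·(0.37007106 − 0.37908551·0.92900345) = 0.253453

x=15.141096 y=0.253453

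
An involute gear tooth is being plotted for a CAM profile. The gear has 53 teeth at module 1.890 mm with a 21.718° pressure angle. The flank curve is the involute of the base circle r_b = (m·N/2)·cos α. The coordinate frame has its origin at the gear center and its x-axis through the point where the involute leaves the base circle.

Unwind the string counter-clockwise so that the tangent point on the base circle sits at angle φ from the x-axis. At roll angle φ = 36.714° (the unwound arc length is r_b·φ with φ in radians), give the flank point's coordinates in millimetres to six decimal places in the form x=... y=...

pitch radius r_p = m·N/2 = 1.890·53/2 = 50.085000
base radius r_b = r_p·cos α = 50.085000·cos 21.718° = 46.529785
roll angle φ = 36.714° = 0.64078018 rad
x = r_b·(cos φ + φ·sin φ) = 46.529785·(0.80162959 + 0.64078018·0.59782104) = 55.123904
y = r_b·(sin φ − φ·cos φ) = 46.529785·(0.59782104 − 0.64078018·0.80162959) = 3.915606

x=55.123904 y=3.915606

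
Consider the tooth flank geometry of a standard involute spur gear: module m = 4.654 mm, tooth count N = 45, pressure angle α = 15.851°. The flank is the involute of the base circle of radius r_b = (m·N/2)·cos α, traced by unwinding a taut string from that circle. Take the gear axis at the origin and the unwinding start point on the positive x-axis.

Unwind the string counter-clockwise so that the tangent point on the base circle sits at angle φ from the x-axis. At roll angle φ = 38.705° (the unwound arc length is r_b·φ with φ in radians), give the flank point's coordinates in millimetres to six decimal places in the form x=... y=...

x=121.161115 y=9.886334

pitch radius r_p = m·N/2 = 4.654·45/2 = 104.715000
base radius r_b = r_p·cos α = 104.715000·cos 15.851° = 100.733238
roll angle φ = 38.705° = 0.67552969 rad
x = r_b·(cos φ + φ·sin φ) = 100.733238·(0.78037584 + 0.67552969·0.62531076) = 121.161115
y = r_b·(sin φ − φ·cos φ) = 100.733238·(0.62531076 − 0.67552969·0.78037584) = 9.886334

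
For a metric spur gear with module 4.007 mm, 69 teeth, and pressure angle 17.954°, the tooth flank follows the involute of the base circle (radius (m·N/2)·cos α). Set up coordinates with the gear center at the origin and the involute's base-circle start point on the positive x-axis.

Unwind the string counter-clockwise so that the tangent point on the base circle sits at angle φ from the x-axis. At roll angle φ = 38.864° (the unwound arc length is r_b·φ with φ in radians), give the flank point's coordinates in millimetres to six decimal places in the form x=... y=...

pitch radius r_p = m·N/2 = 4.007·69/2 = 138.241500
base radius r_b = r_p·cos α = 138.241500·cos 17.954° = 131.509734
roll angle φ = 38.864° = 0.67830476 rad
x = r_b·(cos φ + φ·sin φ) = 131.509734·(0.77863756 + 0.67830476·0.62747395) = 158.371402
y = r_b·(sin φ − φ·cos φ) = 131.509734·(0.62747395 − 0.67830476·0.77863756) = 13.061598

x=158.371402 y=13.061598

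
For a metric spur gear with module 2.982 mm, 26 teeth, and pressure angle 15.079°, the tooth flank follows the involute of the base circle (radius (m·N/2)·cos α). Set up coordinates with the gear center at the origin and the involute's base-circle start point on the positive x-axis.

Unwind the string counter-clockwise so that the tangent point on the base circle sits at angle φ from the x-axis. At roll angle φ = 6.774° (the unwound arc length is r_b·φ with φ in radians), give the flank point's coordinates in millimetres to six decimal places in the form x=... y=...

x=37.691904 y=0.020591

pitch radius r_p = m·N/2 = 2.982·26/2 = 38.766000
base radius r_b = r_p·cos α = 38.766000·cos 15.079° = 37.431211
roll angle φ = 6.774° = 0.11822860 rad
x = r_b·(cos φ + φ·sin φ) = 37.431211·(0.99301914 + 0.11822860·0.11795336) = 37.691904
y = r_b·(sin φ − φ·cos φ) = 37.431211·(0.11795336 − 0.11822860·0.99301914) = 0.020591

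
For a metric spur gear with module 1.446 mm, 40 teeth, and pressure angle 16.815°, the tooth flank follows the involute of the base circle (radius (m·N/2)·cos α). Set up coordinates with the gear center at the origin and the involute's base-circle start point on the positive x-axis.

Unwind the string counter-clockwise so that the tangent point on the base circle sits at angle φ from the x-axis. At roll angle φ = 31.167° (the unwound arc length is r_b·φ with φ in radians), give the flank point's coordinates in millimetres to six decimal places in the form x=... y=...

x=31.481220 y=1.441820

pitch radius r_p = m·N/2 = 1.446·40/2 = 28.920000
base radius r_b = r_p·cos α = 28.920000·cos 16.815° = 27.683491
roll angle φ = 31.167° = 0.54396677 rad
x = r_b·(cos φ + φ·sin φ) = 27.683491·(0.85566248 + 0.54396677·0.51753427) = 31.481220
y = r_b·(sin φ − φ·cos φ) = 27.683491·(0.51753427 − 0.54396677·0.85566248) = 1.441820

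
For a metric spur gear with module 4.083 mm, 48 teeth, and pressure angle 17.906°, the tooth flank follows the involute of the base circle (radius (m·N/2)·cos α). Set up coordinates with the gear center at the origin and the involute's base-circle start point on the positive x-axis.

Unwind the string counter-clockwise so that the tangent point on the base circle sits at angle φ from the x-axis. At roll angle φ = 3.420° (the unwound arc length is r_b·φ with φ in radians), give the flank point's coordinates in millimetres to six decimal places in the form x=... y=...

x=93.411450 y=0.006608

pitch radius r_p = m·N/2 = 4.083·48/2 = 97.992000
base radius r_b = r_p·cos α = 97.992000·cos 17.906° = 93.245484
roll angle φ = 3.420° = 0.05969026 rad
x = r_b·(cos φ + φ·sin φ) = 93.245484·(0.99821907 + 0.05969026·0.05965482) = 93.411450
y = r_b·(sin φ − φ·cos φ) = 93.245484·(0.05965482 − 0.05969026·0.99821907) = 0.006608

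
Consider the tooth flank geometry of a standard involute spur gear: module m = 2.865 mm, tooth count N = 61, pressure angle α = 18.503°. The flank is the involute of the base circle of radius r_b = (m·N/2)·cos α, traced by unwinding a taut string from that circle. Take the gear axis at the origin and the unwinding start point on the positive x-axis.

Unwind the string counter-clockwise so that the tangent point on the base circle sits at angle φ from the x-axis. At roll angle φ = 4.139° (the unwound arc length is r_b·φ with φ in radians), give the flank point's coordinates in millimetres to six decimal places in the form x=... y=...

pitch radius r_p = m·N/2 = 2.865·61/2 = 87.382500
base radius r_b = r_p·cos α = 87.382500·cos 18.503° = 82.865440
roll angle φ = 4.139° = 0.07223918 rad
x = r_b·(cos φ + φ·sin φ) = 82.865440·(0.99739189 + 0.07223918·0.07217636) = 83.081375
y = r_b·(sin φ − φ·cos φ) = 82.865440·(0.07217636 − 0.07223918·0.99739189) = 0.010407

x=83.081375 y=0.010407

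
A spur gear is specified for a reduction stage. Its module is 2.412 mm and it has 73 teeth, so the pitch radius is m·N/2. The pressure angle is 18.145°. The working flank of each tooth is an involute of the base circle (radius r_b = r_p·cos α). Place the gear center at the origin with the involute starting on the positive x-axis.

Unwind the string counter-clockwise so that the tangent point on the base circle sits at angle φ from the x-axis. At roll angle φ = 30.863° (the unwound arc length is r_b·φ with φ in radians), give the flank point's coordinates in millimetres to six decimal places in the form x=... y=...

pitch radius r_p = m·N/2 = 2.412·73/2 = 88.038000
base radius r_b = r_p·cos α = 88.038000·cos 18.145° = 83.659996
roll angle φ = 30.863° = 0.53866097 rad
x = r_b·(cos φ + φ·sin φ) = 83.659996·(0.85839636 + 0.53866097·0.51298703) = 94.930876
y = r_b·(sin φ − φ·cos φ) = 83.659996·(0.51298703 − 0.53866097·0.85839636) = 4.233398

x=94.930876 y=4.233398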